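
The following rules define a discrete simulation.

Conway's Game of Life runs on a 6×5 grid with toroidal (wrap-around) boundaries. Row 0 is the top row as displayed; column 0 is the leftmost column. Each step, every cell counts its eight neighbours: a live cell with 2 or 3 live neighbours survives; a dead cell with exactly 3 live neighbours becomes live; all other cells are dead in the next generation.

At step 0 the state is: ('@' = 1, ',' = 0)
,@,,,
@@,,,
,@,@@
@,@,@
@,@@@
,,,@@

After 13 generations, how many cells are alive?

10

k=0  ,@,,,
@@,,,
,@,@@
@,@,@
@,@@@
,,,@@
k=1  ,@@,@
,@,,@
,,,@,
,,,,,
,,@,,
,@,,,
k=2  ,@@@,
,@,,@
,,,,,
,,,,,
,,,,,
@@,@,
k=3  ,,,@,
@@,@,
,,,,,
,,,,,
,,,,,
@@,@@
k=4  ,,,@,
,,@,@
,,,,,
,,,,,
@,,,@
@,@@@
k=5  @@,,,
,,,@,
,,,,,
,,,,,
@@,,,
@@@,,
k=6  @,,,@
,,,,,
,,,,,
,,,,,
@,@,,
,,@,@
k=7  @,,@@
,,,,,
,,,,,
,,,,,
,@,@,
,,,,@
k=8  @,,@@
,,,,@
,,,,,
,,,,,
,,,,,
,,@,,
k=9  @,,@@
@,,@@
,,,,,
,,,,,
,,,,,
,,,@@
k=10  ,,@,,
@,,@,
,,,,@
,,,,,
,,,,,
@,,@,
k=11  ,@@@,
,,,@@
,,,,@
,,,,,
,,,,,
,,,,,
k=12  ,,@@@
@,,,@
,,,@@
,,,,,
,,,,,
,,@,,
k=13  @@@,@
@,@,,
@,,@@
,,,,,
,,,,,
,,@,,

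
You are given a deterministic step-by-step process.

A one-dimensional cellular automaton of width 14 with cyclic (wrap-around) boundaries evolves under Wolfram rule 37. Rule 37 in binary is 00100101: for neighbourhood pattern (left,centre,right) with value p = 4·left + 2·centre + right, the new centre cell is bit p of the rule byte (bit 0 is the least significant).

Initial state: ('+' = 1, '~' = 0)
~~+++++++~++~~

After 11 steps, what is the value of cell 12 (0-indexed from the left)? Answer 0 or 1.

[0] ~~+++++++~++~~
[1] +~~~~~~~~+~~~+
[2] ~~++++++~+~+~~
[3] +~~~~~~~++++~+
[4] ~~+++++~~~~~+~
[5] +~~~~~~~+++~+~
[6] +~+++++~~~~+++
[7] ~+~~~~~~++~~~~
[8] ~+~++++~~~~+++
[9] +++~~~~~++~~~~
[10] ~~~~+++~~~~++~
[11] +++~~~~~++~~~~

0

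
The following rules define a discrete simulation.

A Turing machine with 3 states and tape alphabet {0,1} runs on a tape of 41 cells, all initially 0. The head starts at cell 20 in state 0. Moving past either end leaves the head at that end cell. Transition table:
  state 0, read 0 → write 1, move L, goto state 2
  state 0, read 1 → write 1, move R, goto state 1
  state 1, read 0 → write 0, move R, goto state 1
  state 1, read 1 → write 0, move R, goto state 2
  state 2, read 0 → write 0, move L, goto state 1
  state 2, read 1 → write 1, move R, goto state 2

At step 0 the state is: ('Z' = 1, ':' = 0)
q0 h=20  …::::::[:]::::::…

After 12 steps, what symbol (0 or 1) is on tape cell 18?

step 0: q0 h=20  …::::::[:]::::::…
step 1: q2 h=19  …::::::[:]Z:::::…
step 2: q1 h=18  …::::::[:]:Z::::…
step 3: q1 h=19  …::::::[:]Z:::::…
step 4: q1 h=20  …::::::[Z]::::::…
step 5: q2 h=21  …::::::[:]::::::…
step 6: q1 h=20  …::::::[:]::::::…
step 7: q1 h=21  …::::::[:]::::::…
step 8: q1 h=22  …::::::[:]::::::…
step 9: q1 h=23  …::::::[:]::::::…
step 10: q1 h=24  …::::::[:]::::::…
step 11: q1 h=25  …::::::[:]::::::…
step 12: q1 h=26  …::::::[:]::::::…

0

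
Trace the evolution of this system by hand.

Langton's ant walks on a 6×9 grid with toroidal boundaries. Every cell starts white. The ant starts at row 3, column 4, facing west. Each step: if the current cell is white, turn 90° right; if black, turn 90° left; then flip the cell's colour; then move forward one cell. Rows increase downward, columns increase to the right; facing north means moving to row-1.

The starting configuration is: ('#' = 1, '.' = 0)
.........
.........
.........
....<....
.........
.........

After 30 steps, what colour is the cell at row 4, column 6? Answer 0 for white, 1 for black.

step 0: .........
.........
.........
....<....
.........
.........
step 1: .........
.........
....^....
....#....
.........
.........
step 2: .........
.........
....#>...
....#....
.........
.........
step 3: .........
.........
....##...
....#v...
.........
.........
step 4: .........
.........
....##...
....<#...
.........
.........
step 5: .........
.........
....##...
.....#...
....v....
.........
step 6: .........
.........
....##...
.....#...
...<#....
.........
step 7: .........
.........
....##...
...^.#...
...##....
.........
step 8: .........
.........
....##...
...#>#...
...##....
.........
step 9: .........
.........
....##...
...###...
...#v....
.........
step 10: .........
.........
....##...
...###...
...#.>...
.........
step 11: .........
.........
....##...
...###...
...#.#...
.....v...
step 12: .........
.........
....##...
...###...
...#.#...
....<#...
step 13: .........
.........
....##...
...###...
...#^#...
....##...
step 14: .........
.........
....##...
...###...
...##>...
....##...
step 15: .........
.........
....##...
...##^...
...##....
....##...
step 16: .........
.........
....##...
...#<....
...##....
....##...
step 17: .........
.........
....##...
...#.....
...#v....
....##...
step 18: .........
.........
....##...
...#.....
...#.>...
....##...
step 19: .........
.........
....##...
...#.....
...#.#...
....#v...
step 20: .........
.........
....##...
...#.....
...#.#...
....#.>..
step 21: ......v..
.........
....##...
...#.....
...#.#...
....#.#..
step 22: .....<#..
.........
....##...
...#.....
...#.#...
....#.#..
step 23: .....##..
.........
....##...
...#.....
...#.#...
....#^#..
step 24: .....##..
.........
....##...
...#.....
...#.#...
....##>..
step 25: .....##..
.........
....##...
...#.....
...#.#^..
....##...
step 26: .....##..
.........
....##...
...#.....
...#.##>.
....##...
step 27: .....##..
.........
....##...
...#.....
...#.###.
....##.v.
step 28: .....##..
.........
....##...
...#.....
...#.###.
....##<#.
step 29: .....##..
.........
....##...
...#.....
...#.#^#.
....####.
step 30: .....##..
.........
....##...
...#.....
...#.<.#.
....####.

0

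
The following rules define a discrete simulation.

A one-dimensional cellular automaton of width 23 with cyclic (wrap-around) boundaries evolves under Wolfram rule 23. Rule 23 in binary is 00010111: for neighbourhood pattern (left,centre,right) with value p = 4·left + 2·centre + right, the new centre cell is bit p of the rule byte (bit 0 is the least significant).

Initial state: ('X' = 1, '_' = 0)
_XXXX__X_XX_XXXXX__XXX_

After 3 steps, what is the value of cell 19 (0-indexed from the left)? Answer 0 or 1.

gen 0: _XXXX__X_XX_XXXXX__XXX_
gen 1: X____XXX_________XX___X
gen 2: _XXXX___XXXXXXXXX__XXX_
gen 3: X____XXX_________XX___X

0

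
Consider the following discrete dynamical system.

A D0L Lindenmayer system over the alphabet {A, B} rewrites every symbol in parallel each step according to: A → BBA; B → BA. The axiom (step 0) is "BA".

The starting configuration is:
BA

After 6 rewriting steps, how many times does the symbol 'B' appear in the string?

0) BA
1) BABBA
2) BABBABABABBA
3) BABBABABABBABABBABABBABABABBA
4) BABBABABABBABABBABABBABABABBABABBABABABBABABBABABABBABABBABABBABABABBA
5) BABBABABABBABABBABABBABABABBABABBABABABBABABBABABABBABABBA…BABBABABBABABABBABABBABABABBABABBABABABBABABBABABBABABABBA  (len 169)
6) BABBABABABBABABBABABBABABABBABABBABABABBABABBABABABBABABBA…BABBABABBABABABBABABBABABABBABABBABABABBABABBABABBABABABBA  (len 408)

239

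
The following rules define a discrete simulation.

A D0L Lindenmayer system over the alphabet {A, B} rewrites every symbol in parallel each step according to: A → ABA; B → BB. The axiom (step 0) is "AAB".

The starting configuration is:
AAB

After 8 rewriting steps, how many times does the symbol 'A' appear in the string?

512

[0] AAB
[1] ABAABABB
[2] ABABBABAABABBABABBBB
[3] ABABBABABBBBABABBABAABABBABABBBBABABBABABBBBBBBB
[4] ABABBABABBBBABABBABABBBBBBBBABABBABABBBBABABBABAABABBABABBBBABABBABABBBBBBBBABABBABABBBBABABBABABBBBBBBBBBBBBBBB
[5] ABABBABABBBBABABBABABBBBBBBBABABBABABBBBABABBABABBBBBBBBBB…BBBBBBABABBABABBBBABABBABABBBBBBBBBBBBBBBBBBBBBBBBBBBBBBBB  (len 256)
[6] ABABBABABBBBABABBABABBBBBBBBABABBABABBBBABABBABABBBBBBBBBB…BBBBBBBBBBBBBBBBBBBBBBBBBBBBBBBBBBBBBBBBBBBBBBBBBBBBBBBBBB  (len 576)
[7] ABABBABABBBBABABBABABBBBBBBBABABBABABBBBABABBABABBBBBBBBBB…BBBBBBBBBBBBBBBBBBBBBBBBBBBBBBBBBBBBBBBBBBBBBBBBBBBBBBBBBB  (len 1280)
[8] ABABBABABBBBABABBABABBBBBBBBABABBABABBBBABABBABABBBBBBBBBB…BBBBBBBBBBBBBBBBBBBBBBBBBBBBBBBBBBBBBBBBBBBBBBBBBBBBBBBBBB  (len 2816)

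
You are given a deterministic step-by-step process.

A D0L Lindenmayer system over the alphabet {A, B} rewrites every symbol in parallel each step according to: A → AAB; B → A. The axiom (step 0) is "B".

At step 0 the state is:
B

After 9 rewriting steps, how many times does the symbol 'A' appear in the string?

0) B
1) A
2) AAB
3) AABAABA
4) AABAABAAABAABAAAB
5) AABAABAAABAABAAABAABAABAAABAABAAABAABAABA
6) AABAABAAABAABAAABAABAABAAABAABAAABAABAABAAABAABAAABAABAAABAABAABAAABAABAAABAABAABAAABAABAAABAABAAAB
7) AABAABAAABAABAAABAABAABAAABAABAAABAABAABAAABAABAAABAABAAAB…AABAABAAABAABAAABAABAABAAABAABAAABAABAABAAABAABAAABAABAABA  (len 239)
8) AABAABAAABAABAAABAABAABAAABAABAAABAABAABAAABAABAAABAABAAAB…AABAABAAABAABAAABAABAABAAABAABAAABAABAABAAABAABAAABAABAAAB  (len 577)
9) AABAABAAABAABAAABAABAABAAABAABAAABAABAABAAABAABAAABAABAAAB…AABAABAAABAABAAABAABAABAAABAABAAABAABAABAAABAABAAABAABAABA  (len 1393)

985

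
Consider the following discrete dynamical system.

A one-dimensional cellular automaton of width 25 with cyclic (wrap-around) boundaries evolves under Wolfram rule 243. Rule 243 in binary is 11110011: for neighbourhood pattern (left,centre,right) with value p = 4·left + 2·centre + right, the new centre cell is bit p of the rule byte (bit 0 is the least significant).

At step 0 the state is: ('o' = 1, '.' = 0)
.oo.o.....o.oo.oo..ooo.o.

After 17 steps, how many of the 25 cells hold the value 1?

[0] .oo.o.....o.oo.oo..ooo.o.
[1] o.oo.ooooo.o.oo.ooo.ooo.o
[2] oo.oo.ooooo.o.oo.ooo.ooo.
[3] .oo.oo.ooooo.o.oo.ooo.ooo
[4] o.oo.oo.ooooo.o.oo.ooo.oo
[5] oo.oo.oo.ooooo.o.oo.ooo.o
[6] ooo.oo.oo.ooooo.o.oo.ooo.
[7] .ooo.oo.oo.ooooo.o.oo.ooo
[8] o.ooo.oo.oo.ooooo.o.oo.oo
[9] oo.ooo.oo.oo.ooooo.o.oo.o
[10] ooo.ooo.oo.oo.ooooo.o.oo.
[11] .ooo.ooo.oo.oo.ooooo.o.oo
[12] o.ooo.ooo.oo.oo.ooooo.o.o
[13] oo.ooo.ooo.oo.oo.ooooo.o.
[14] .oo.ooo.ooo.oo.oo.ooooo.o
[15] o.oo.ooo.ooo.oo.oo.ooooo.
[16] .o.oo.ooo.ooo.oo.oo.ooooo
[17] o.o.oo.ooo.ooo.oo.oo.oooo

18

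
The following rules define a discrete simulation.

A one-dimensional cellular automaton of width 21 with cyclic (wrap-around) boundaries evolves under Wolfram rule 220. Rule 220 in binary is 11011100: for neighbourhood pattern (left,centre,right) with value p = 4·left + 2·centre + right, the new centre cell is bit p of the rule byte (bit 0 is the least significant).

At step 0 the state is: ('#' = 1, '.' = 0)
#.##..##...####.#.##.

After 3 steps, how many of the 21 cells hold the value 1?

15

t=0: #.##..##...####.#.##.
t=1: #.###.###..####.#.##.
t=2: #.###.####.####.#.##.
t=3: #.###.####.####.#.##.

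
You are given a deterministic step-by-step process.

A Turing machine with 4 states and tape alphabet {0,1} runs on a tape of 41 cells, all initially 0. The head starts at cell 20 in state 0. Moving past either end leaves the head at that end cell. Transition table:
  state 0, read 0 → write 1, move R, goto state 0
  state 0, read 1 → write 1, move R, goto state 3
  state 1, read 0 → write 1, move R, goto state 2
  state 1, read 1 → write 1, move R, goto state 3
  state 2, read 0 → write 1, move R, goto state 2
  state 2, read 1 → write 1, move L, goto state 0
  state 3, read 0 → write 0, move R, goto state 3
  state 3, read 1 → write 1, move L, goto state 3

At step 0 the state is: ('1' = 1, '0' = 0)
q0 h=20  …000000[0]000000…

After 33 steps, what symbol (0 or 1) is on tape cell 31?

1

gen 0: q0 h=20  …000000[0]000000…
gen 1: q0 h=21  …000001[0]000000…
gen 2: q0 h=22  …000011[0]000000…
gen 3: q0 h=23  …000111[0]000000…
gen 4: q0 h=24  …001111[0]000000…
gen 5: q0 h=25  …011111[0]000000…
gen 6: q0 h=26  …111111[0]000000…
gen 7: q0 h=27  …111111[0]000000…
gen 8: q0 h=28  …111111[0]000000…
gen 9: q0 h=29  …111111[0]000000…
gen 10: q0 h=30  …111111[0]000000…
gen 11: q0 h=31  …111111[0]000000…
gen 12: q0 h=32  …111111[0]000000…
gen 13: q0 h=33  …111111[0]000000…
gen 14: q0 h=34  …111111[0]000000|
gen 15: q0 h=35  …111111[0]00000|
gen 16: q0 h=36  …111111[0]0000|
gen 17: q0 h=37  …111111[0]000|
gen 18: q0 h=38  …111111[0]00|
gen 19: q0 h=39  …111111[0]0|
gen 20: q0 h=40  …111111[0]|
gen 21: q0 h=40  …111111[1]|
gen 22: q3 h=40  …111111[1]|
gen 23: q3 h=39  …111111[1]1|
gen 24: q3 h=38  …111111[1]11|
gen 25: q3 h=37  …111111[1]111|
gen 26: q3 h=36  …111111[1]1111|
gen 27: q3 h=35  …111111[1]11111|
gen 28: q3 h=34  …111111[1]111111|
gen 29: q3 h=33  …111111[1]111111…
gen 30: q3 h=32  …111111[1]111111…
gen 31: q3 h=31  …111111[1]111111…
gen 32: q3 h=30  …111111[1]111111…
gen 33: q3 h=29  …111111[1]111111…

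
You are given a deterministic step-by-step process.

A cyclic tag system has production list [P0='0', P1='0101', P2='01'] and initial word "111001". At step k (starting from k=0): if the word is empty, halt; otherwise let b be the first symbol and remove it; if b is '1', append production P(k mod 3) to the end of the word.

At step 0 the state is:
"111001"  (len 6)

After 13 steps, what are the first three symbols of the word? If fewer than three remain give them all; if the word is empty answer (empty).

010

gen 0: "111001"  (len 6)
gen 1: "110010"  (len 6)
gen 2: "100100101"  (len 9)
gen 3: "0010010101"  (len 10)
gen 4: "010010101"  (len 9)
gen 5: "10010101"  (len 8)
gen 6: "001010101"  (len 9)
gen 7: "01010101"  (len 8)
gen 8: "1010101"  (len 7)
gen 9: "01010101"  (len 8)
gen 10: "1010101"  (len 7)
gen 11: "0101010101"  (len 10)
gen 12: "101010101"  (len 9)
gen 13: "010101010"  (len 9)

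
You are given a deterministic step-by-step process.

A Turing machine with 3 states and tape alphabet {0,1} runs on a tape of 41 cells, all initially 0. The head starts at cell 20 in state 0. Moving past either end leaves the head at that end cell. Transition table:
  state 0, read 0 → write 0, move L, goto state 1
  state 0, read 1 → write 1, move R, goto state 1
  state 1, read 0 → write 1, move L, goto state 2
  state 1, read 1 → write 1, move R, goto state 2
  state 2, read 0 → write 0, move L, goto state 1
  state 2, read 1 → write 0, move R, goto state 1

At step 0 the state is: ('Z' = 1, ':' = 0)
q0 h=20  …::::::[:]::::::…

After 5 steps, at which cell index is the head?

15

t=0: q0 h=20  …::::::[:]::::::…
t=1: q1 h=19  …::::::[:]::::::…
t=2: q2 h=18  …::::::[:]Z:::::…
t=3: q1 h=17  …::::::[:]:Z::::…
t=4: q2 h=16  …::::::[:]Z:Z:::…
t=5: q1 h=15  …::::::[:]:Z:Z::…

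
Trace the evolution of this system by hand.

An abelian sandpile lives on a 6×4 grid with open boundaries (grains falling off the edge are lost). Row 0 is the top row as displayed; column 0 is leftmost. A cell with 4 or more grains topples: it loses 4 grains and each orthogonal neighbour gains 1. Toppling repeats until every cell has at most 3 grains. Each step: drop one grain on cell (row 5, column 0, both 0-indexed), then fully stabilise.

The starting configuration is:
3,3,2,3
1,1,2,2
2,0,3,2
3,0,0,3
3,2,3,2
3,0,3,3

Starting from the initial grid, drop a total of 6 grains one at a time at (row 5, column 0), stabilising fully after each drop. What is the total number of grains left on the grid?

gen 0: 3,3,2,3
1,1,2,2
2,0,3,2
3,0,0,3
3,2,3,2
3,0,3,3
gen 1: 3,3,2,3
1,1,2,2
3,0,3,2
0,1,0,3
1,3,3,2
1,1,3,3
gen 2: 3,3,2,3
1,1,2,2
3,0,3,2
0,1,0,3
1,3,3,2
2,1,3,3
gen 3: 3,3,2,3
1,1,2,2
3,0,3,2
0,1,0,3
1,3,3,2
3,1,3,3
gen 4: 3,3,2,3
1,1,2,2
3,0,3,2
0,1,0,3
2,3,3,2
0,2,3,3
gen 5: 3,3,2,3
1,1,2,2
3,0,3,2
0,1,0,3
2,3,3,2
1,2,3,3
gen 6: 3,3,2,3
1,1,2,2
3,0,3,2
0,1,0,3
2,3,3,2
2,2,3,3

49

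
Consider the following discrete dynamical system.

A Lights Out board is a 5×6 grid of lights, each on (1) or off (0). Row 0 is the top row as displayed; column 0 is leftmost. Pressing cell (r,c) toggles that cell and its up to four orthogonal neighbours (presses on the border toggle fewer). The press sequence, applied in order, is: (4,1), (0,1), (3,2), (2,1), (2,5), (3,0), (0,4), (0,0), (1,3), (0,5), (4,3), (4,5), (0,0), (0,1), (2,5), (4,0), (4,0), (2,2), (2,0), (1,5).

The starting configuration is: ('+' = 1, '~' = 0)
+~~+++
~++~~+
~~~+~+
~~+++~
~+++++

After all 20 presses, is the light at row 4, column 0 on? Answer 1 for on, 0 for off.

0

k=0  +~~+++
~++~~+
~~~+~+
~~+++~
~+++++
k=1  +~~+++
~++~~+
~~~+~+
~++++~
+~~+++
k=2  ~+++++
~~+~~+
~~~+~+
~++++~
+~~+++
k=3  ~+++++
~~+~~+
~~++~+
~~~~+~
+~++++
k=4  ~+++++
~++~~+
++~+~+
~+~~+~
+~++++
k=5  ~+++++
~++~~~
++~++~
~+~~++
+~++++
k=6  ~+++++
~++~~~
~+~++~
+~~~++
~~++++
k=7  ~++~~~
~++~+~
~+~++~
+~~~++
~~++++
k=8  +~+~~~
+++~+~
~+~++~
+~~~++
~~++++
k=9  +~++~~
++~+~~
~+~~+~
+~~~++
~~++++
k=10  +~++++
++~+~+
~+~~+~
+~~~++
~~++++
k=11  +~++++
++~+~+
~+~~+~
+~~+++
~~~~~+
k=12  +~++++
++~+~+
~+~~+~
+~~++~
~~~~+~
k=13  ~+++++
~+~+~+
~+~~+~
+~~++~
~~~~+~
k=14  +~~+++
~~~+~+
~+~~+~
+~~++~
~~~~+~
k=15  +~~+++
~~~+~~
~+~~~+
+~~+++
~~~~+~
k=16  +~~+++
~~~+~~
~+~~~+
~~~+++
++~~+~
k=17  +~~+++
~~~+~~
~+~~~+
+~~+++
~~~~+~
k=18  +~~+++
~~++~~
~~++~+
+~++++
~~~~+~
k=19  +~~+++
+~++~~
++++~+
~~++++
~~~~+~
k=20  +~~++~
+~++++
++++~~
~~++++
~~~~+~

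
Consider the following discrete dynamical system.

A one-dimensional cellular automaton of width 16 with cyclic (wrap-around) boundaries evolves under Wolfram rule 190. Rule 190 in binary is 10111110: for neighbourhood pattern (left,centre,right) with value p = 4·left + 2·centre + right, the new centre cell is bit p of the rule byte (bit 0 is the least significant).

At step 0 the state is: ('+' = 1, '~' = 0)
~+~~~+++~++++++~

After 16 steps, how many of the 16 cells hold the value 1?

[0] ~+~~~+++~++++++~
[1] +++~+++~++++++~+
[2] ++~+++~++++++~++
[3] +~+++~++++++~+++
[4] ~+++~++++++~++++
[5] +++~++++++~++++~
[6] ++~++++++~++++~+
[7] +~++++++~++++~++
[8] ~++++++~++++~+++
[9] ++++++~++++~+++~
[10] +++++~++++~+++~+
[11] ++++~++++~+++~++
[12] +++~++++~+++~+++
[13] ++~++++~+++~++++
[14] +~++++~+++~+++++
[15] ~++++~+++~++++++
[16] ++++~+++~++++++~

13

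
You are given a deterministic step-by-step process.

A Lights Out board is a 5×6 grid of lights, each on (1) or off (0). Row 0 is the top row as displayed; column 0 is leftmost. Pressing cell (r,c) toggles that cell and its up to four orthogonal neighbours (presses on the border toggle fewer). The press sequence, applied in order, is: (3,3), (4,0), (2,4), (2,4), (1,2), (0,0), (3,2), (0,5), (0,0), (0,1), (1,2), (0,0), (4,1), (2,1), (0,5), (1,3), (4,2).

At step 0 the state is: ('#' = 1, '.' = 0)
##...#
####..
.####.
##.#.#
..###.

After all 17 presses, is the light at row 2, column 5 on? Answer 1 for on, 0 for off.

k=0  ##...#
####..
.####.
##.#.#
..###.
k=1  ##...#
####..
.##.#.
###.##
..#.#.
k=2  ##...#
####..
.##.#.
.##.##
###.#.
k=3  ##...#
#####.
.###.#
.##..#
###.#.
k=4  ##...#
####..
.##.#.
.##.##
###.#.
k=5  ###..#
#.....
.#..#.
.##.##
###.#.
k=6  ..#..#
......
.#..#.
.##.##
###.#.
k=7  ..#..#
......
.##.#.
...###
##..#.
k=8  ..#.#.
.....#
.##.#.
...###
##..#.
k=9  ###.#.
#....#
.##.#.
...###
##..#.
k=10  ....#.
##...#
.##.#.
...###
##..#.
k=11  ..#.#.
#.##.#
.#..#.
...###
##..#.
k=12  ###.#.
..##.#
.#..#.
...###
##..#.
k=13  ###.#.
..##.#
.#..#.
.#.###
..#.#.
k=14  ###.#.
.###.#
#.#.#.
...###
..#.#.
k=15  ###..#
.###..
#.#.#.
...###
..#.#.
k=16  ####.#
.#..#.
#.###.
...###
..#.#.
k=17  ####.#
.#..#.
#.###.
..####
.#.##.

0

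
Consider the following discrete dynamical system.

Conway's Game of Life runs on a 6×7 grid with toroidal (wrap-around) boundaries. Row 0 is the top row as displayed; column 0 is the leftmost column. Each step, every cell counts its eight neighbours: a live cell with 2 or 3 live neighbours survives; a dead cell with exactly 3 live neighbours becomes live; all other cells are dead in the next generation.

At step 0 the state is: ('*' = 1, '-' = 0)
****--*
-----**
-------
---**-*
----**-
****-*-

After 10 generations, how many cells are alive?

6

[0] ****--*
-----**
-------
---**-*
----**-
****-*-
[1] ---*---
-**--**
----*-*
---**--
**-----
-----*-
[2] --*-***
*-*****
*-*-*-*
*--***-
----*--
-------
[3] ***----
--*----
--*----
**-----
---***-
---**--
[4] -**----
--**---
--*----
-****--
--**-*-
-*---*-
[5] -*-*---
---*---
----*--
-*--*--
-----*-
-*-**--
[6] ---*---
--***--
---**--
----**-
--**-*-
---**--
[7] -------
--*----
--*----
--*--*-
--*--*-
-------
[8] -------
-------
-***---
-***---
-------
-------
[9] -------
--*----
-*-*---
-*-*---
--*----
-------
[10] -------
--*----
-*-*---
-*-*---
--*----
-------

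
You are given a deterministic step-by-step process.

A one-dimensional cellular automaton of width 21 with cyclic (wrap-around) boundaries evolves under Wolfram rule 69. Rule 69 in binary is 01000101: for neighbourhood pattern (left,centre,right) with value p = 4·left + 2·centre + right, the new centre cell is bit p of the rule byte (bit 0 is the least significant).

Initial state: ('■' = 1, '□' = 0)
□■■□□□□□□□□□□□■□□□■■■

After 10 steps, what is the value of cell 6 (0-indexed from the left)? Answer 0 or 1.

t=0: □■■□□□□□□□□□□□■□□□■■■
t=1: □□■□■■■■■■■■■□■□■□□□■
t=2: □□■□□□□□□□□□■□■□■□■□■
t=3: □□■□■■■■■■■□■□■□■□■□■
t=4: □□■□□□□□□□■□■□■□■□■□■
t=5: □□■□■■■■■□■□■□■□■□■□■
t=6: □□■□□□□□■□■□■□■□■□■□■
t=7: □□■□■■■□■□■□■□■□■□■□■
t=8: □□■□□□■□■□■□■□■□■□■□■
t=9: □□■□■□■□■□■□■□■□■□■□■
t=10: □□■□■□■□■□■□■□■□■□■□■

1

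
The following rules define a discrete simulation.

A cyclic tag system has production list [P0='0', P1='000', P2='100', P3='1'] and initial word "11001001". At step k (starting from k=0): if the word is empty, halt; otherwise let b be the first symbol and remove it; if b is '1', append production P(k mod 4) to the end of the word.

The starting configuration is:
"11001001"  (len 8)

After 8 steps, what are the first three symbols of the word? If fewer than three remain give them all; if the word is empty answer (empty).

000

[0] "11001001"  (len 8)
[1] "10010010"  (len 8)
[2] "0010010000"  (len 10)
[3] "010010000"  (len 9)
[4] "10010000"  (len 8)
[5] "00100000"  (len 8)
[6] "0100000"  (len 7)
[7] "100000"  (len 6)
[8] "000001"  (len 6)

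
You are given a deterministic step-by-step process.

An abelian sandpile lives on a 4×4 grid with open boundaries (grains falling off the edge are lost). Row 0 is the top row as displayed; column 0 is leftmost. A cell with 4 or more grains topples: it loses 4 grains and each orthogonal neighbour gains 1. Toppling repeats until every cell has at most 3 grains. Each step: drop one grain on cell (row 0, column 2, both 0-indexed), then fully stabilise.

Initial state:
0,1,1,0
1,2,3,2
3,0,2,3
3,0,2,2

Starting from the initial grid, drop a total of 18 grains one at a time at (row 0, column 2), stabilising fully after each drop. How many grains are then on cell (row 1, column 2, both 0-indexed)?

t=0: 0,1,1,0
1,2,3,2
3,0,2,3
3,0,2,2
t=1: 0,1,2,0
1,2,3,2
3,0,2,3
3,0,2,2
t=2: 0,1,3,0
1,2,3,2
3,0,2,3
3,0,2,2
t=3: 0,2,1,1
1,3,0,3
3,0,3,3
3,0,2,2
t=4: 0,2,2,1
1,3,0,3
3,0,3,3
3,0,2,2
t=5: 0,2,3,1
1,3,0,3
3,0,3,3
3,0,2,2
t=6: 0,3,0,2
1,3,1,3
3,0,3,3
3,0,2,2
t=7: 0,3,1,2
1,3,1,3
3,0,3,3
3,0,2,2
t=8: 0,3,2,2
1,3,1,3
3,0,3,3
3,0,2,2
t=9: 0,3,3,2
1,3,1,3
3,0,3,3
3,0,2,2
t=10: 1,1,1,3
2,0,3,3
3,1,3,3
3,0,2,2
t=11: 1,1,2,3
2,0,3,3
3,1,3,3
3,0,2,2
t=12: 1,1,3,3
2,0,3,3
3,1,3,3
3,0,2,2
t=13: 1,2,2,1
2,1,2,2
3,2,1,1
3,0,3,3
t=14: 1,2,3,1
2,1,2,2
3,2,1,1
3,0,3,3
t=15: 1,3,0,2
2,1,3,2
3,2,1,1
3,0,3,3
t=16: 1,3,1,2
2,1,3,2
3,2,1,1
3,0,3,3
t=17: 1,3,2,2
2,1,3,2
3,2,1,1
3,0,3,3
t=18: 1,3,3,2
2,1,3,2
3,2,1,1
3,0,3,3

3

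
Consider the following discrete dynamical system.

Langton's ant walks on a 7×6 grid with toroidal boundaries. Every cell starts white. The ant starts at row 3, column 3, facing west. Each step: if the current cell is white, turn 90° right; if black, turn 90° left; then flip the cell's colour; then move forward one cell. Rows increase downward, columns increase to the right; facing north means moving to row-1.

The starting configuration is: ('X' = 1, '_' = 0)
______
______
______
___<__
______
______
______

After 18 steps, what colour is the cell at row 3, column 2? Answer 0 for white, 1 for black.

k=0  ______
______
______
___<__
______
______
______
k=1  ______
______
___^__
___X__
______
______
______
k=2  ______
______
___X>_
___X__
______
______
______
k=3  ______
______
___XX_
___Xv_
______
______
______
k=4  ______
______
___XX_
___<X_
______
______
______
k=5  ______
______
___XX_
____X_
___v__
______
______
k=6  ______
______
___XX_
____X_
__<X__
______
______
k=7  ______
______
___XX_
__^_X_
__XX__
______
______
k=8  ______
______
___XX_
__X>X_
__XX__
______
______
k=9  ______
______
___XX_
__XXX_
__Xv__
______
______
k=10  ______
______
___XX_
__XXX_
__X_>_
______
______
k=11  ______
______
___XX_
__XXX_
__X_X_
____v_
______
k=12  ______
______
___XX_
__XXX_
__X_X_
___<X_
______
k=13  ______
______
___XX_
__XXX_
__X^X_
___XX_
______
k=14  ______
______
___XX_
__XXX_
__XX>_
___XX_
______
k=15  ______
______
___XX_
__XX^_
__XX__
___XX_
______
k=16  ______
______
___XX_
__X<__
__XX__
___XX_
______
k=17  ______
______
___XX_
__X___
__Xv__
___XX_
______
k=18  ______
______
___XX_
__X___
__X_>_
___XX_
______

1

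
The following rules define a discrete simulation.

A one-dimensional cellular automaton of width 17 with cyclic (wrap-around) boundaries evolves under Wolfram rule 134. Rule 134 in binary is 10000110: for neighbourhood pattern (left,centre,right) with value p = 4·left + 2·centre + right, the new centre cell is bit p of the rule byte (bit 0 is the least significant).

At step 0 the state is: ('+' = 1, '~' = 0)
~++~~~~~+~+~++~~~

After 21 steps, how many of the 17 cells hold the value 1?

0) ~++~~~~~+~+~++~~~
1) +~~~~~~++~+~~~~~~
2) +~~~~~+~~~+~~~~~+
3) ~~~~~++~~++~~~~+~
4) ~~~~+~~~+~~~~~++~
5) ~~~++~~++~~~~+~~~
6) ~~+~~~+~~~~~++~~~
7) ~++~~++~~~~+~~~~~
8) +~~~+~~~~~++~~~~~
9) +~~++~~~~+~~~~~~+
10) ~~+~~~~~++~~~~~+~
11) ~++~~~~+~~~~~~++~
12) +~~~~~++~~~~~+~~~
13) +~~~~+~~~~~~++~~+
14) ~~~~++~~~~~+~~~+~
15) ~~~+~~~~~~++~~++~
16) ~~++~~~~~+~~~+~~~
17) ~+~~~~~~++~~++~~~
18) ++~~~~~+~~~+~~~~~
19) ~~~~~~++~~++~~~~+
20) ~~~~~+~~~+~~~~~++
21) ~~~~++~~++~~~~+~~

5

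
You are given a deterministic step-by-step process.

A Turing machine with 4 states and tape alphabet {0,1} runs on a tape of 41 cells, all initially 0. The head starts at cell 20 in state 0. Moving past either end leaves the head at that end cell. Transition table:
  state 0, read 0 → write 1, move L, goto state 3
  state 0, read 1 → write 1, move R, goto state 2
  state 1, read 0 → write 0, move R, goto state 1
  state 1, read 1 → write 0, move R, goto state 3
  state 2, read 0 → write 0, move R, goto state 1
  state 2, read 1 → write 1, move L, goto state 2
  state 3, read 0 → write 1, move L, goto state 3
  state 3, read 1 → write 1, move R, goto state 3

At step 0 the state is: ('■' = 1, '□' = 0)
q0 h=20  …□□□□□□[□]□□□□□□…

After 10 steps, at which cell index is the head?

gen 0: q0 h=20  …□□□□□□[□]□□□□□□…
gen 1: q3 h=19  …□□□□□□[□]■□□□□□…
gen 2: q3 h=18  …□□□□□□[□]■■□□□□…
gen 3: q3 h=17  …□□□□□□[□]■■■□□□…
gen 4: q3 h=16  …□□□□□□[□]■■■■□□…
gen 5: q3 h=15  …□□□□□□[□]■■■■■□…
gen 6: q3 h=14  …□□□□□□[□]■■■■■■…
gen 7: q3 h=13  …□□□□□□[□]■■■■■■…
gen 8: q3 h=12  …□□□□□□[□]■■■■■■…
gen 9: q3 h=11  …□□□□□□[□]■■■■■■…
gen 10: q3 h=10  …□□□□□□[□]■■■■■■…

10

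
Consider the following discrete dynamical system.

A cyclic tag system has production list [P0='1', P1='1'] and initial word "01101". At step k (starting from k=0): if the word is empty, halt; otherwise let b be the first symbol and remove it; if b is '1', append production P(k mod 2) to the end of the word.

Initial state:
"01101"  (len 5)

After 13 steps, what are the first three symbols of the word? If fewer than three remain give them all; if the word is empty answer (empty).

111

[0] "01101"  (len 5)
[1] "1101"  (len 4)
[2] "1011"  (len 4)
[3] "0111"  (len 4)
[4] "111"  (len 3)
[5] "111"  (len 3)
[6] "111"  (len 3)
[7] "111"  (len 3)
[8] "111"  (len 3)
[9] "111"  (len 3)
[10] "111"  (len 3)
[11] "111"  (len 3)
[12] "111"  (len 3)
[13] "111"  (len 3)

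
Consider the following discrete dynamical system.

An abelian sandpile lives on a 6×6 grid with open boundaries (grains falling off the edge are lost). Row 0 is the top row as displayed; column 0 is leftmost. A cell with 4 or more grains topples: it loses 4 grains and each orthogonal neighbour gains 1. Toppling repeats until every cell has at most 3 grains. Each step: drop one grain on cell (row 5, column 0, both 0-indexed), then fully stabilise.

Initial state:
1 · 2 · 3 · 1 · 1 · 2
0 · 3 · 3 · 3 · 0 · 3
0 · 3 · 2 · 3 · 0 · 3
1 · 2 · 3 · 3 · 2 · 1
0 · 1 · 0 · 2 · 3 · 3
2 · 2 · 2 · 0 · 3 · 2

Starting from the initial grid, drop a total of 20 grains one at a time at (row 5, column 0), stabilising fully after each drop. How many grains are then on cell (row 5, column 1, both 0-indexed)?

2

step 0: 1 · 2 · 3 · 1 · 1 · 2
0 · 3 · 3 · 3 · 0 · 3
0 · 3 · 2 · 3 · 0 · 3
1 · 2 · 3 · 3 · 2 · 1
0 · 1 · 0 · 2 · 3 · 3
2 · 2 · 2 · 0 · 3 · 2
step 1: 1 · 2 · 3 · 1 · 1 · 2
0 · 3 · 3 · 3 · 0 · 3
0 · 3 · 2 · 3 · 0 · 3
1 · 2 · 3 · 3 · 2 · 1
0 · 1 · 0 · 2 · 3 · 3
3 · 2 · 2 · 0 · 3 · 2
step 2: 1 · 2 · 3 · 1 · 1 · 2
0 · 3 · 3 · 3 · 0 · 3
0 · 3 · 2 · 3 · 0 · 3
1 · 2 · 3 · 3 · 2 · 1
1 · 1 · 0 · 2 · 3 · 3
0 · 3 · 2 · 0 · 3 · 2
step 3: 1 · 2 · 3 · 1 · 1 · 2
0 · 3 · 3 · 3 · 0 · 3
0 · 3 · 2 · 3 · 0 · 3
1 · 2 · 3 · 3 · 2 · 1
1 · 1 · 0 · 2 · 3 · 3
1 · 3 · 2 · 0 · 3 · 2
step 4: 1 · 2 · 3 · 1 · 1 · 2
0 · 3 · 3 · 3 · 0 · 3
0 · 3 · 2 · 3 · 0 · 3
1 · 2 · 3 · 3 · 2 · 1
1 · 1 · 0 · 2 · 3 · 3
2 · 3 · 2 · 0 · 3 · 2
step 5: 1 · 2 · 3 · 1 · 1 · 2
0 · 3 · 3 · 3 · 0 · 3
0 · 3 · 2 · 3 · 0 · 3
1 · 2 · 3 · 3 · 2 · 1
1 · 1 · 0 · 2 · 3 · 3
3 · 3 · 2 · 0 · 3 · 2
step 6: 1 · 2 · 3 · 1 · 1 · 2
0 · 3 · 3 · 3 · 0 · 3
0 · 3 · 2 · 3 · 0 · 3
1 · 2 · 3 · 3 · 2 · 1
2 · 2 · 0 · 2 · 3 · 3
1 · 0 · 3 · 0 · 3 · 2
step 7: 1 · 2 · 3 · 1 · 1 · 2
0 · 3 · 3 · 3 · 0 · 3
0 · 3 · 2 · 3 · 0 · 3
1 · 2 · 3 · 3 · 2 · 1
2 · 2 · 0 · 2 · 3 · 3
2 · 0 · 3 · 0 · 3 · 2
step 8: 1 · 2 · 3 · 1 · 1 · 2
0 · 3 · 3 · 3 · 0 · 3
0 · 3 · 2 · 3 · 0 · 3
1 · 2 · 3 · 3 · 2 · 1
2 · 2 · 0 · 2 · 3 · 3
3 · 0 · 3 · 0 · 3 · 2
step 9: 1 · 2 · 3 · 1 · 1 · 2
0 · 3 · 3 · 3 · 0 · 3
0 · 3 · 2 · 3 · 0 · 3
1 · 2 · 3 · 3 · 2 · 1
3 · 2 · 0 · 2 · 3 · 3
0 · 1 · 3 · 0 · 3 · 2
step 10: 1 · 2 · 3 · 1 · 1 · 2
0 · 3 · 3 · 3 · 0 · 3
0 · 3 · 2 · 3 · 0 · 3
1 · 2 · 3 · 3 · 2 · 1
3 · 2 · 0 · 2 · 3 · 3
1 · 1 · 3 · 0 · 3 · 2
step 11: 1 · 2 · 3 · 1 · 1 · 2
0 · 3 · 3 · 3 · 0 · 3
0 · 3 · 2 · 3 · 0 · 3
1 · 2 · 3 · 3 · 2 · 1
3 · 2 · 0 · 2 · 3 · 3
2 · 1 · 3 · 0 · 3 · 2
step 12: 1 · 2 · 3 · 1 · 1 · 2
0 · 3 · 3 · 3 · 0 · 3
0 · 3 · 2 · 3 · 0 · 3
1 · 2 · 3 · 3 · 2 · 1
3 · 2 · 0 · 2 · 3 · 3
3 · 1 · 3 · 0 · 3 · 2
step 13: 1 · 2 · 3 · 1 · 1 · 2
0 · 3 · 3 · 3 · 0 · 3
0 · 3 · 2 · 3 · 0 · 3
2 · 2 · 3 · 3 · 2 · 1
0 · 3 · 0 · 2 · 3 · 3
1 · 2 · 3 · 0 · 3 · 2
step 14: 1 · 2 · 3 · 1 · 1 · 2
0 · 3 · 3 · 3 · 0 · 3
0 · 3 · 2 · 3 · 0 · 3
2 · 2 · 3 · 3 · 2 · 1
0 · 3 · 0 · 2 · 3 · 3
2 · 2 · 3 · 0 · 3 · 2
step 15: 1 · 2 · 3 · 1 · 1 · 2
0 · 3 · 3 · 3 · 0 · 3
0 · 3 · 2 · 3 · 0 · 3
2 · 2 · 3 · 3 · 2 · 1
0 · 3 · 0 · 2 · 3 · 3
3 · 2 · 3 · 0 · 3 · 2
step 16: 1 · 2 · 3 · 1 · 1 · 2
0 · 3 · 3 · 3 · 0 · 3
0 · 3 · 2 · 3 · 0 · 3
2 · 2 · 3 · 3 · 2 · 1
1 · 3 · 0 · 2 · 3 · 3
0 · 3 · 3 · 0 · 3 · 2
step 17: 1 · 2 · 3 · 1 · 1 · 2
0 · 3 · 3 · 3 · 0 · 3
0 · 3 · 2 · 3 · 0 · 3
2 · 2 · 3 · 3 · 2 · 1
1 · 3 · 0 · 2 · 3 · 3
1 · 3 · 3 · 0 · 3 · 2
step 18: 1 · 2 · 3 · 1 · 1 · 2
0 · 3 · 3 · 3 · 0 · 3
0 · 3 · 2 · 3 · 0 · 3
2 · 2 · 3 · 3 · 2 · 1
1 · 3 · 0 · 2 · 3 · 3
2 · 3 · 3 · 0 · 3 · 2
step 19: 1 · 2 · 3 · 1 · 1 · 2
0 · 3 · 3 · 3 · 0 · 3
0 · 3 · 2 · 3 · 0 · 3
2 · 2 · 3 · 3 · 2 · 1
1 · 3 · 0 · 2 · 3 · 3
3 · 3 · 3 · 0 · 3 · 2
step 20: 1 · 2 · 3 · 1 · 1 · 2
0 · 3 · 3 · 3 · 0 · 3
0 · 3 · 2 · 3 · 0 · 3
2 · 3 · 3 · 3 · 2 · 1
3 · 0 · 2 · 2 · 3 · 3
1 · 2 · 0 · 1 · 3 · 2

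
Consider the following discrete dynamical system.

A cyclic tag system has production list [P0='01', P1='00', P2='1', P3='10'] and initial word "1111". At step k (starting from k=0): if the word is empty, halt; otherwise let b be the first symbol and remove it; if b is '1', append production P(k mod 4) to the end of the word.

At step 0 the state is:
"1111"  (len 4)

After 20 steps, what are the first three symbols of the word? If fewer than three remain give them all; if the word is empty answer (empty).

0) "1111"  (len 4)
1) "11101"  (len 5)
2) "110100"  (len 6)
3) "101001"  (len 6)
4) "0100110"  (len 7)
5) "100110"  (len 6)
6) "0011000"  (len 7)
7) "011000"  (len 6)
8) "11000"  (len 5)
9) "100001"  (len 6)
10) "0000100"  (len 7)
11) "000100"  (len 6)
12) "00100"  (len 5)
13) "0100"  (len 4)
14) "100"  (len 3)
15) "001"  (len 3)
16) "01"  (len 2)
17) "1"  (len 1)
18) "00"  (len 2)
19) "0"  (len 1)
20) (halted — word empty)

(empty)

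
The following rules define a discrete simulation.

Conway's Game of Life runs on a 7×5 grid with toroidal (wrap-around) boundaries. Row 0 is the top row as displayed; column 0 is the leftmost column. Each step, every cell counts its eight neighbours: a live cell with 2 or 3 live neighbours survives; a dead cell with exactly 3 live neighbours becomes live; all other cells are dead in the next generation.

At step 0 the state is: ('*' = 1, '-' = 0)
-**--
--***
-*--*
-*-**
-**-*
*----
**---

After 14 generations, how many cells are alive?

2

0) -**--
--***
-*--*
-*-**
-**-*
*----
**---
1) ----*
----*
-*---
-*--*
-**-*
--*-*
*-*--
2) *--**
*----
-----
-*-*-
-**-*
--*-*
**--*
3) ---*-
*----
-----
**-*-
-*--*
--*-*
-**--
4) -**--
-----
**--*
***-*
-*--*
--*--
-**--
5) -**--
--*--
--***
--*--
----*
*-**-
---*-
6) -***-
-----
-**--
--*-*
-**-*
--**-
---**
7) --***
---*-
-***-
-----
**--*
**---
-*--*
8) *-*-*
-*---
--**-
---**
-*--*
--*--
-*--*
9) --***
**--*
--***
*---*
*-*-*
-***-
-**-*
10) -----
-*---
--*--
--*--
--*--
-----
----*
11) -----
-----
-**--
-***-
-----
-----
-----
12) -----
-----
-*-*-
-*-*-
--*--
-----
-----
13) -----
-----
-----
-*-*-
--*--
-----
-----
14) -----
-----
-----
--*--
--*--
-----
-----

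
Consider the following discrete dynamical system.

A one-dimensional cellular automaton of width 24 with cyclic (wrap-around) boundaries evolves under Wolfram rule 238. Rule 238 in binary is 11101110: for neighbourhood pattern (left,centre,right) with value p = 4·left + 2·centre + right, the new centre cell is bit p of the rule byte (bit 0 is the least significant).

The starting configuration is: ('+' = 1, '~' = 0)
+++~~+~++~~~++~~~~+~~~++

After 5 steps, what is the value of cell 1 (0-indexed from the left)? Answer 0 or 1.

1

t=0: +++~~+~++~~~++~~~~+~~~++
t=1: +++~+++++~~+++~~~++~~+++
t=2: +++++++++~++++~~+++~++++
t=3: ++++++++++++++~+++++++++
t=4: ++++++++++++++++++++++++
t=5: ++++++++++++++++++++++++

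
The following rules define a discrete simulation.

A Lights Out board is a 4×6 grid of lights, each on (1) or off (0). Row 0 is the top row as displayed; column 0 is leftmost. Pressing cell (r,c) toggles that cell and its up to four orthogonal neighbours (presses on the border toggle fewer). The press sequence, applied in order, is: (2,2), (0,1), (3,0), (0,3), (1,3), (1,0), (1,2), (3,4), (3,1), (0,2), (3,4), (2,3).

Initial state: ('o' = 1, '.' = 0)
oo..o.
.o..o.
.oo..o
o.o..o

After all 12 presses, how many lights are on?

12

k=0  oo..o.
.o..o.
.oo..o
o.o..o
k=1  oo..o.
.oo.o.
...o.o
o....o
k=2  ..o.o.
..o.o.
...o.o
o....o
k=3  ..o.o.
..o.o.
o..o.o
.o...o
k=4  ...o..
..ooo.
o..o.o
.o...o
k=5  ......
......
o....o
.o...o
k=6  o.....
oo....
.....o
.o...o
k=7  o.o...
o.oo..
..o..o
.o...o
k=8  o.o...
o.oo..
..o.oo
.o.oo.
k=9  o.o...
o.oo..
.oo.oo
o.ooo.
k=10  oo.o..
o..o..
.oo.oo
o.ooo.
k=11  oo.o..
o..o..
.oo..o
o.o..o
k=12  oo.o..
o.....
.o.ooo
o.oo.o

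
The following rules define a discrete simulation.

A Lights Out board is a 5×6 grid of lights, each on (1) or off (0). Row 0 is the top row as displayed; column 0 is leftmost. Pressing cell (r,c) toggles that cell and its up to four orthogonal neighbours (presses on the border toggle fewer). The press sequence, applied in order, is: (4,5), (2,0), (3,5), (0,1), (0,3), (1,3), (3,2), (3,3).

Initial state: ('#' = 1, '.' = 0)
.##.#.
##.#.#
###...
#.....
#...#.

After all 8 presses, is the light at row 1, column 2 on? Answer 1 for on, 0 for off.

0) .##.#.
##.#.#
###...
#.....
#...#.
1) .##.#.
##.#.#
###...
#....#
#....#
2) .##.#.
.#.#.#
..#...
.....#
#....#
3) .##.#.
.#.#.#
..#..#
....#.
#.....
4) #...#.
...#.#
..#..#
....#.
#.....
5) #.##..
.....#
..#..#
....#.
#.....
6) #.#...
..####
..##.#
....#.
#.....
7) #.#...
..####
...#.#
.####.
#.#...
8) #.#...
..####
.....#
.#....
#.##..

1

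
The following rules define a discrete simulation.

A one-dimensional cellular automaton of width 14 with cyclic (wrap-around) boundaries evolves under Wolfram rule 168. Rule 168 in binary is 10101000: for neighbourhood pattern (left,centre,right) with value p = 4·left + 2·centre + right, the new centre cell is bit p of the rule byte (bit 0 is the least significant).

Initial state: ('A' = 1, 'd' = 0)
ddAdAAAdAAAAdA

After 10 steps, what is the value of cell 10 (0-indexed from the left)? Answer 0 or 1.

step 0: ddAdAAAdAAAAdA
step 1: dddAAAdAAAAdAd
step 2: dddAAdAAAAdAdd
step 3: dddAdAAAAdAddd
step 4: ddddAAAAdAdddd
step 5: ddddAAAdAddddd
step 6: ddddAAdAdddddd
step 7: ddddAdAddddddd
step 8: dddddAdddddddd
step 9: dddddddddddddd
step 10: dddddddddddddd

0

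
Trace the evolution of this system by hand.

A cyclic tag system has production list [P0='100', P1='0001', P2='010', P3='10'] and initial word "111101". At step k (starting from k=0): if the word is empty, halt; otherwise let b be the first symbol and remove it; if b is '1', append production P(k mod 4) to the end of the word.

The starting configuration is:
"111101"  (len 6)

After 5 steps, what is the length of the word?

13

t=0: "111101"  (len 6)
t=1: "11101100"  (len 8)
t=2: "11011000001"  (len 11)
t=3: "1011000001010"  (len 13)
t=4: "01100000101010"  (len 14)
t=5: "1100000101010"  (len 13)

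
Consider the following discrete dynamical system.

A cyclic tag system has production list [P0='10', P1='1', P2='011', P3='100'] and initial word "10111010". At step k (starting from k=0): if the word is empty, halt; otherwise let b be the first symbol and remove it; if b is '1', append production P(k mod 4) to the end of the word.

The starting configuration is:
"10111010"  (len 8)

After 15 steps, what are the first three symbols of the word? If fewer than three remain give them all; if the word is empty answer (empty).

010

k=0  "10111010"  (len 8)
k=1  "011101010"  (len 9)
k=2  "11101010"  (len 8)
k=3  "1101010011"  (len 10)
k=4  "101010011100"  (len 12)
k=5  "0101001110010"  (len 13)
k=6  "101001110010"  (len 12)
k=7  "01001110010011"  (len 14)
k=8  "1001110010011"  (len 13)
k=9  "00111001001110"  (len 14)
k=10  "0111001001110"  (len 13)
k=11  "111001001110"  (len 12)
k=12  "11001001110100"  (len 14)
k=13  "100100111010010"  (len 15)
k=14  "001001110100101"  (len 15)
k=15  "01001110100101"  (len 14)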